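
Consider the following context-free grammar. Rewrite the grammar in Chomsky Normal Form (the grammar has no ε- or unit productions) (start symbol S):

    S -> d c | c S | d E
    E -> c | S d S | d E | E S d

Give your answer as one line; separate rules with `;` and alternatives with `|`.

Introduce a nonterminal for each terminal appearing in a rule of length ≥ 2: X1 → d, X2 → c.
Binarize each right-hand side of length ≥ 3 by chaining fresh nonterminals (Y1, Y2, …): affected rules were E → S X1 S; E → E S X1.

S -> X1 X2 | X2 S | X1 E; E -> c | S Y1 | X1 E | E Y2; X1 -> d; X2 -> c; Y1 -> X1 S; Y2 -> S X1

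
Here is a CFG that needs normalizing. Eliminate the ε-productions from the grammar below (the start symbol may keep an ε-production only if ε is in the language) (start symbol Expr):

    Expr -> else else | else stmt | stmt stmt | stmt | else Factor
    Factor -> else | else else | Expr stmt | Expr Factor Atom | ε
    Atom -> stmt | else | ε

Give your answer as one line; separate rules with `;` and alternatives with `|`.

Nullable nonterminals: {Atom, Factor}.
ε ∉ L(G), so no ε-production is kept.
For each production, add variants omitting each subset of nullable occurrences: Expr → else Factor gives else Factor | else. Factor → Expr Factor Atom gives Expr Factor Atom | Expr Factor | Expr Atom | Expr.

Expr -> else else | else stmt | stmt stmt | stmt | else Factor | else; Factor -> else | else else | Expr stmt | Expr Factor Atom | Expr Factor | Expr Atom | Expr; Atom -> stmt | else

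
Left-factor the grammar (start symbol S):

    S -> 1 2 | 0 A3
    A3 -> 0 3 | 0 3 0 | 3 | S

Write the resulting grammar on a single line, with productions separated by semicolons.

S -> 1 2 | 0 A3; A3 -> 3 | S | 0 3 A3'; A3' -> ε | 0

A3 has alternatives sharing prefix '0 3': factor to A3 → 0 3 A3' with A3' → ε | 0.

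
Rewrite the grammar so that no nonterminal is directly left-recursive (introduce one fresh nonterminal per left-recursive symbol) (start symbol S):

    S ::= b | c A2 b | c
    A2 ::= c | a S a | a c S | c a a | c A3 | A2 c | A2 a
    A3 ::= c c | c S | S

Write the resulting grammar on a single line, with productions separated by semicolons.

S ::= b | c A2 b | c; A2 ::= c A2' | a S a A2' | a c S A2' | c a a A2' | c A3 A2'; A3 ::= c c | c S | S; A2' ::= c A2' | a A2' | eps

Directly left-recursive nonterminal: A2.
For A2: α = {c, a}, β = {c, a S a, a c S, c a a, c A3}. Rewrite as A2 → β A2' and A2' → α A2' | ε.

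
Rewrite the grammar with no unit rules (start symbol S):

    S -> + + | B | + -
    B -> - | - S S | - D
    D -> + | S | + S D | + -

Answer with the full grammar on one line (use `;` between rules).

S -> - | - S S | - D | + + | + -; B -> - | - S S | - D; D -> + + | + - | - | - S S | - D | + | + S D

Unit pairs: D ⇒* {B, S}; S ⇒* {B}.
For each unit pair (A, B), copy every non-unit production of B to A, then drop all unit productions.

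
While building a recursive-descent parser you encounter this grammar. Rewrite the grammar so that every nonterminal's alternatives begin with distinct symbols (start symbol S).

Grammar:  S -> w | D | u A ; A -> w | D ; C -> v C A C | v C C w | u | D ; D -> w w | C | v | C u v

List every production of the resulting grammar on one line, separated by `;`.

C has alternatives sharing prefix 'v C': factor to C → v C C' with C' → A C | C w.
D has alternatives sharing prefix 'C': factor to D → C D' with D' → ε | u v.

S -> w | D | u A; A -> w | D; C -> u | D | v C C'; D -> w w | v | C D'; C' -> A C | C w; D' -> eps | u v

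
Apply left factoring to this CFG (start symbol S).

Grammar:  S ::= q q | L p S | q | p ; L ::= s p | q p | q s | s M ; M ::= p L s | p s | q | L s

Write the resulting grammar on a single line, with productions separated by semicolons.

S ::= L p S | p | q S'; L ::= s L' | q L''; M ::= q | L s | p M'; S' ::= q | ε; L' ::= p | M; L'' ::= p | s; M' ::= L s | s

S has alternatives sharing prefix 'q': factor to S → q S' with S' → q | ε.
L has alternatives sharing prefix 's': factor to L → s L' with L' → p | M.
L has alternatives sharing prefix 'q': factor to L → q L'' with L'' → p | s.
M has alternatives sharing prefix 'p': factor to M → p M' with M' → L s | s.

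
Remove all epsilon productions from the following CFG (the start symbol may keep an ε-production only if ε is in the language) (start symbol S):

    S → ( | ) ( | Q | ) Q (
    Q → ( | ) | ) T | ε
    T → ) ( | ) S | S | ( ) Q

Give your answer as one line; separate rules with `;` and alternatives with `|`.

S → ( | ) ( | Q | ) Q ( | ε; Q → ( | ) | ) T; T → ) ( | ) S | ) | S | ( ) Q | ( )

Nullable set = {Q, S, T}.
ε ∈ L(G) since S is nullable, so keep S → ε.
For each production, add variants omitting each subset of nullable occurrences: T → ) S gives ) S | ). T → ( ) Q gives ( ) Q | ( ).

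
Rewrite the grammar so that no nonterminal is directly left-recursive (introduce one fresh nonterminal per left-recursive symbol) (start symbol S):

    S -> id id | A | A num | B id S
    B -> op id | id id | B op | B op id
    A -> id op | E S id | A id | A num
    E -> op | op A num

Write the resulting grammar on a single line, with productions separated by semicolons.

B, A are directly left-recursive.
For B: α = {op, op id}, β = {op id, id id}. Rewrite as B → β B' and B' → α B' | ε.
For A: α = {id, num}, β = {id op, E S id}. Rewrite as A → β A' and A' → α A' | ε.

S -> id id | A | A num | B id S; B -> op id B' | id id B'; A -> id op A' | E S id A'; E -> op | op A num; B' -> op B' | op id B' | ε; A' -> id A' | num A' | ε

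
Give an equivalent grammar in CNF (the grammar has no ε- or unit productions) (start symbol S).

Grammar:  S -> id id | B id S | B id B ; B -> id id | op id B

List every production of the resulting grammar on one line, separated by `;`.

Introduce a nonterminal for each terminal appearing in a rule of length ≥ 2: X1 → id, X2 → op.
Binarize each right-hand side of length ≥ 3 by chaining fresh nonterminals (Y1, Y2, …): affected rules were S → B X1 S; S → B X1 B; B → X2 X1 B.

S -> X1 X1 | B Y1 | B Y2; B -> X1 X1 | X2 Y3; X1 -> id; X2 -> op; Y1 -> X1 S; Y2 -> X1 B; Y3 -> X1 B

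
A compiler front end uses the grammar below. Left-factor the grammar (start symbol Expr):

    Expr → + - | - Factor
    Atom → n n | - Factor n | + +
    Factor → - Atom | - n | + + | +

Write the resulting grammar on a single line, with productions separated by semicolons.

Factor has alternatives sharing prefix '-': factor to Factor → - Factor1 with Factor1 → Atom | n.
Factor has alternatives sharing prefix '+': factor to Factor → + Factor2 with Factor2 → + | ε.

Expr → + - | - Factor; Atom → n n | - Factor n | + +; Factor → - Factor1 | + Factor2; Factor1 → Atom | n; Factor2 → + | ε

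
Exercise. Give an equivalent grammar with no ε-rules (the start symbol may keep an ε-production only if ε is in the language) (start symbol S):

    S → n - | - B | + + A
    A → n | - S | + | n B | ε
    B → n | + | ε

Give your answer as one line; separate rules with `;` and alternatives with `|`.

S → n - | - B | - | + + A | + +; A → n | - S | + | n B; B → n | +

The nullable symbols are {A, B}.
ε ∉ L(G), so no ε-production is kept.
Expand every rule over subsets of its nullable positions: S → - B gives - B | -. S → + + A gives + + A | + +.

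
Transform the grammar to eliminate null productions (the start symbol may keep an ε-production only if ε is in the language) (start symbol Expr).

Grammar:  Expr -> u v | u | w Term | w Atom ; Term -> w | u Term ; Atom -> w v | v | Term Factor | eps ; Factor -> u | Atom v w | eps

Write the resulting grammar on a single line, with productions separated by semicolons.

Expr -> u v | u | w Term | w Atom | w; Term -> w | u Term; Atom -> w v | v | Term Factor | Term; Factor -> u | Atom v w | v w

Nullable nonterminals: {Atom, Factor}.
ε ∉ L(G), so no ε-production is kept.
Expand every rule over subsets of its nullable positions: Expr → w Atom gives w Atom | w. Atom → Term Factor gives Term Factor | Term. Factor → Atom v w gives Atom v w | v w.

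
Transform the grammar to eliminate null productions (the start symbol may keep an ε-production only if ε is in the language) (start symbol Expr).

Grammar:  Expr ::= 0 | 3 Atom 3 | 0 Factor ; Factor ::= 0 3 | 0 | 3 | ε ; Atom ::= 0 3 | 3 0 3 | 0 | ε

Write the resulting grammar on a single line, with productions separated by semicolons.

Expr ::= 0 | 3 Atom 3 | 3 3 | 0 Factor; Factor ::= 0 3 | 0 | 3; Atom ::= 0 3 | 3 0 3 | 0

Nullable nonterminals: {Atom, Factor}.
ε ∉ L(G), so no ε-production is kept.
For each production, add variants omitting each subset of nullable occurrences: Expr → 3 Atom 3 gives 3 Atom 3 | 3 3.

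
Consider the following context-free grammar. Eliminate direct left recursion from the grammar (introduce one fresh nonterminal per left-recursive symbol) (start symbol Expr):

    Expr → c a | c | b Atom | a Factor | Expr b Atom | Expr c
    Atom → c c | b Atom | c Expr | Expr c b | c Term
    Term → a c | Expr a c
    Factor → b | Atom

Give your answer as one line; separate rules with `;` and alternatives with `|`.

Expr → c a Expr1 | c Expr1 | b Atom Expr1 | a Factor Expr1; Atom → c c | b Atom | c Expr | Expr c b | c Term; Term → a c | Expr a c; Factor → b | Atom; Expr1 → b Atom Expr1 | c Expr1 | ε

Left recursion appears on Expr.
For Expr: α = {b Atom, c}, β = {c a, c, b Atom, a Factor}. Rewrite as Expr → β Expr1 and Expr1 → α Expr1 | ε.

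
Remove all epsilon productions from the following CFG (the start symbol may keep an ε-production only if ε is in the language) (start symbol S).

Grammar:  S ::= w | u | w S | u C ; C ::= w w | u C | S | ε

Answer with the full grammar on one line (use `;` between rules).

Nullable nonterminals: {C}.
ε ∉ L(G), so no ε-production is kept.
Expand every rule over subsets of its nullable positions: C → u C gives u C | u.

S ::= w | u | w S | u C; C ::= w w | u C | u | S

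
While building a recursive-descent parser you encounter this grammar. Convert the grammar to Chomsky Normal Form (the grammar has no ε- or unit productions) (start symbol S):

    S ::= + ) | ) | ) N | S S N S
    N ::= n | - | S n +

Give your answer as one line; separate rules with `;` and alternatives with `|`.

Introduce a nonterminal for each terminal appearing in a rule of length ≥ 2: X1 → +, X2 → ), X3 → n.
Binarize each right-hand side of length ≥ 3 by chaining fresh nonterminals (Y1, Y2, …): affected rules were S → S S N S; N → S X3 X1.

S ::= X1 X2 | ) | X2 N | S Y1; N ::= n | - | S Y3; X1 ::= +; X2 ::= ); X3 ::= n; Y1 ::= S Y2; Y2 ::= N S; Y3 ::= X3 X1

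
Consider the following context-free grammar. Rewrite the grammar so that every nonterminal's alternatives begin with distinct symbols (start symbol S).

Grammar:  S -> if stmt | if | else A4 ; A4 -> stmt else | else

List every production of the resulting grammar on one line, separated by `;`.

S has alternatives sharing prefix 'if': factor to S → if S' with S' → stmt | ε.

S -> else A4 | if S'; A4 -> stmt else | else; S' -> stmt | ε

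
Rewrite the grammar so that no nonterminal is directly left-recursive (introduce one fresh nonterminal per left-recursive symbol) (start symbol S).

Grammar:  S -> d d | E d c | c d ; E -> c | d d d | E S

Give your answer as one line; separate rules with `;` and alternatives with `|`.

Directly left-recursive nonterminal: E.
For E: α = {S}, β = {c, d d d}. Rewrite as E → β E' and E' → α E' | ε.

S -> d d | E d c | c d; E -> c E' | d d d E'; E' -> S E' | ε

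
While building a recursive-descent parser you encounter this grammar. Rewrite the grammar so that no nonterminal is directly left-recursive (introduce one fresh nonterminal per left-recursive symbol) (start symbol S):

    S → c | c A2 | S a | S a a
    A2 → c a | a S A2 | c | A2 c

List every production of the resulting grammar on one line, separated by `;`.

S → c S' | c A2 S'; A2 → c a A2' | a S A2 A2' | c A2'; S' → a S' | a a S' | ε; A2' → c A2' | ε

Directly left-recursive nonterminals: S, A2.
For S: α = {a, a a}, β = {c, c A2}. Rewrite as S → β S' and S' → α S' | ε.
For A2: α = {c}, β = {c a, a S A2, c}. Rewrite as A2 → β A2' and A2' → α A2' | ε.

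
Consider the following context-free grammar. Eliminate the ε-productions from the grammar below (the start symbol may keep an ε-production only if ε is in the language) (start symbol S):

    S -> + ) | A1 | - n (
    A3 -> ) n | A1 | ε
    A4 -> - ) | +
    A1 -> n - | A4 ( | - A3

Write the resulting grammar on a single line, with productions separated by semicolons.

S -> + ) | A1 | - n (; A3 -> ) n | A1; A4 -> - ) | +; A1 -> n - | A4 ( | - A3 | -

Nullable nonterminals: {A3}.
ε ∉ L(G), so no ε-production is kept.
Expand every rule over subsets of its nullable positions: A1 → - A3 gives - A3 | -.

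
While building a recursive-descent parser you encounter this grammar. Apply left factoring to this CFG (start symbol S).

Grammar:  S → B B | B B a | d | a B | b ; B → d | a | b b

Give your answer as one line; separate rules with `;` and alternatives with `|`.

S has alternatives sharing prefix 'B B': factor to S → B B S' with S' → ε | a.

S → d | a B | b | B B S'; B → d | a | b b; S' → eps | a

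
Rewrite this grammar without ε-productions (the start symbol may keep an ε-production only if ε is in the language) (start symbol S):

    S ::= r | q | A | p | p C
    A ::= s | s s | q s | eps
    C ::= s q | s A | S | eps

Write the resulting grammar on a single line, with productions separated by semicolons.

Nullable nonterminals: {A, C, S}.
ε ∈ L(G) since S is nullable, so keep S → ε.
Add the nullable-subset variants: C → s A gives s A | s.

S ::= r | q | A | p | p C | eps; A ::= s | s s | q s; C ::= s q | s A | s | S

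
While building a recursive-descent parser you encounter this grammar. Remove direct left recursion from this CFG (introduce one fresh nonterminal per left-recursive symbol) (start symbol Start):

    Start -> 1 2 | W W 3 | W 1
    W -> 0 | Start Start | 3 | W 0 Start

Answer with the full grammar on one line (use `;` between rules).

Start -> 1 2 | W W 3 | W 1; W -> 0 W1 | Start Start W1 | 3 W1; W1 -> 0 Start W1 | ε

Left recursion appears on W.
For W: α = {0 Start}, β = {0, Start Start, 3}. Rewrite as W → β W1 and W1 → α W1 | ε.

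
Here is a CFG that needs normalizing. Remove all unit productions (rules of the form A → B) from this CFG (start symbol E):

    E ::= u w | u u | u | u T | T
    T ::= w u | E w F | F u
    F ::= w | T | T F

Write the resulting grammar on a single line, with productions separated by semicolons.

Unit pairs: E ⇒* {T}; F ⇒* {T}.
For every A with A ⇒* B via unit rules, add B's non-unit alternatives to A; then delete every rule of the form X → Y.

E ::= u w | u u | u | u T | w u | E w F | F u; T ::= w u | E w F | F u; F ::= w | T F | w u | E w F | F u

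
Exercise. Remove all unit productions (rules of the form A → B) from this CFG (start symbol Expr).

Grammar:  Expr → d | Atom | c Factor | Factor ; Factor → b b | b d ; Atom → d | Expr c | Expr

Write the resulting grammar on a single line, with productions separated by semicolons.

Unit pairs: Atom ⇒* {Expr, Factor}; Expr ⇒* {Atom, Factor}.
For each unit pair (A, B), copy every non-unit production of B to A, then drop all unit productions.

Expr → d | Expr c | b b | b d | c Factor; Factor → b b | b d; Atom → d | Expr c | b b | b d | c Factor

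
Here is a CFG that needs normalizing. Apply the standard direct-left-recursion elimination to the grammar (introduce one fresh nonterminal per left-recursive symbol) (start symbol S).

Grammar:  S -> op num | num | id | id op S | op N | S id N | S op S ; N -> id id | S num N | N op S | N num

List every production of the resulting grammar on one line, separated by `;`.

S -> op num S' | num S' | id S' | id op S S' | op N S'; N -> id id N' | S num N N'; S' -> id N S' | op S S' | epsilon; N' -> op S N' | num N' | epsilon

Directly left-recursive nonterminals: S, N.
For S: α = {id N, op S}, β = {op num, num, id, id op S, op N}. Rewrite as S → β S' and S' → α S' | ε.
For N: α = {op S, num}, β = {id id, S num N}. Rewrite as N → β N' and N' → α N' | ε.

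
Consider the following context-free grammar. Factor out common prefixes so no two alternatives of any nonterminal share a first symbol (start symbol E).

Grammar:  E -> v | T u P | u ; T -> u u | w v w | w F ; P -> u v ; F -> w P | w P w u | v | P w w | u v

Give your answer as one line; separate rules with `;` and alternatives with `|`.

T has alternatives sharing prefix 'w': factor to T → w T' with T' → v w | F.
F has alternatives sharing prefix 'w P': factor to F → w P F' with F' → ε | w u.

E -> v | T u P | u; T -> u u | w T'; P -> u v; F -> v | P w w | u v | w P F'; T' -> v w | F; F' -> ε | w u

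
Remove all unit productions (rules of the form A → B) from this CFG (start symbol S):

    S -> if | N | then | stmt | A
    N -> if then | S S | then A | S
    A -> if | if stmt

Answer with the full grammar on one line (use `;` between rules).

Unit pairs: N ⇒* {A, S}; S ⇒* {A, N}.
Replace each nonterminal's rules with the union of the non-unit rules of every nonterminal it unit-derives.

S -> if | then | stmt | if then | S S | then A | if stmt; N -> if | then | stmt | if then | S S | then A | if stmt; A -> if | if stmt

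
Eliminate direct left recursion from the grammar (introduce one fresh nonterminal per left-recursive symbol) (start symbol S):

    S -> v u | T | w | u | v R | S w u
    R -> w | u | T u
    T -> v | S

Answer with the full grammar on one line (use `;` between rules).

S -> v u S' | T S' | w S' | u S' | v R S'; R -> w | u | T u; T -> v | S; S' -> w u S' | ε

Left recursion appears on S.
For S: α = {w u}, β = {v u, T, w, u, v R}. Rewrite as S → β S' and S' → α S' | ε.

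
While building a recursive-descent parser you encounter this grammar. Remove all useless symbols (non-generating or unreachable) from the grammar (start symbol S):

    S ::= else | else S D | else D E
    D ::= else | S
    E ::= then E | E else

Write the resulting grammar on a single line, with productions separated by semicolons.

S ::= else | else S D; D ::= else | S

Generating nonterminals: {D, S}.
Reachable from S after that: {D, S}.
Removed useless symbols: {E} and every production mentioning them.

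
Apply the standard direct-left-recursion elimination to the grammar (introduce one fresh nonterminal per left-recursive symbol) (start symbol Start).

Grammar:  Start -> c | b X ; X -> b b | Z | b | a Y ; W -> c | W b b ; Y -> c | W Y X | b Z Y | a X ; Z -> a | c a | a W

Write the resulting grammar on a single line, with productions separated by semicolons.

Start -> c | b X; X -> b b | Z | b | a Y; W -> c W1; Y -> c | W Y X | b Z Y | a X; Z -> a | c a | a W; W1 -> b b W1 | eps

Directly left-recursive nonterminal: W.
For W: α = {b b}, β = {c}. Rewrite as W → β W1 and W1 → α W1 | ε.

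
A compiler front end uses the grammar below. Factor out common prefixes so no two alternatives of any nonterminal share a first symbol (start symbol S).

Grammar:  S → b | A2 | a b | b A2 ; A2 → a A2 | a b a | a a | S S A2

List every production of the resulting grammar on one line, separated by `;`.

S has alternatives sharing prefix 'b': factor to S → b S' with S' → ε | A2.
A2 has alternatives sharing prefix 'a': factor to A2 → a A2' with A2' → A2 | b a | a.

S → A2 | a b | b S'; A2 → S S A2 | a A2'; S' → ε | A2; A2' → A2 | b a | a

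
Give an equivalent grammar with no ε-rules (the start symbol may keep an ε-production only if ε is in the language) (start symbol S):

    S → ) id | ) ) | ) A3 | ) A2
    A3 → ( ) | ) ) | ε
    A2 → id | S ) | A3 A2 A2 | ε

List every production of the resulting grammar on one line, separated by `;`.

Nullable set = {A2, A3}.
ε ∉ L(G), so no ε-production is kept.
Expand every rule over subsets of its nullable positions: S → ) A3 gives ) A3 | ). A2 → A3 A2 A2 gives A3 A2 A2 | A3 A2 | A3 | A2 A2.

S → ) id | ) ) | ) A3 | ) | ) A2; A3 → ( ) | ) ); A2 → id | S ) | A3 A2 A2 | A3 A2 | A3 | A2 A2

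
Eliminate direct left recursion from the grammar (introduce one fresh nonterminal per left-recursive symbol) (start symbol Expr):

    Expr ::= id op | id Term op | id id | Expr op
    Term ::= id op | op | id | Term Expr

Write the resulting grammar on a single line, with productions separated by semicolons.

Expr, Term are directly left-recursive.
For Expr: α = {op}, β = {id op, id Term op, id id}. Rewrite as Expr → β Expr1 and Expr1 → α Expr1 | ε.
For Term: α = {Expr}, β = {id op, op, id}. Rewrite as Term → β Term1 and Term1 → α Term1 | ε.

Expr ::= id op Expr1 | id Term op Expr1 | id id Expr1; Term ::= id op Term1 | op Term1 | id Term1; Expr1 ::= op Expr1 | epsilon; Term1 ::= Expr Term1 | epsilon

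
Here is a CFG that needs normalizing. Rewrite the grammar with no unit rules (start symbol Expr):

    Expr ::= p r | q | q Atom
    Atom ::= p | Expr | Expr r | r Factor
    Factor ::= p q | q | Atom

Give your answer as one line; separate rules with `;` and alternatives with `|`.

Expr ::= p r | q | q Atom; Atom ::= p | Expr r | r Factor | p r | q | q Atom; Factor ::= p | Expr r | r Factor | p q | q | p r | q Atom

Unit pairs: Atom ⇒* {Expr}; Factor ⇒* {Atom, Expr}.
For each unit pair (A, B), copy every non-unit production of B to A, then drop all unit productions.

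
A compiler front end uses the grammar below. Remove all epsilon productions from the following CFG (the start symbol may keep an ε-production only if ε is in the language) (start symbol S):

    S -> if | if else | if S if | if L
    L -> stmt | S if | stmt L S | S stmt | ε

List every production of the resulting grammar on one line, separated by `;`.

S -> if | if else | if S if | if L; L -> stmt | S if | stmt L S | stmt S | S stmt

Nullable set = {L}.
ε ∉ L(G), so no ε-production is kept.
Expand every rule over subsets of its nullable positions: L → stmt L S gives stmt L S | stmt S.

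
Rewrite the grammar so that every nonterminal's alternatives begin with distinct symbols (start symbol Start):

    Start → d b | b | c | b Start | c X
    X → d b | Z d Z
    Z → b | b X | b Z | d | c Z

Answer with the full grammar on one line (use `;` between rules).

Start has alternatives sharing prefix 'b': factor to Start → b Start1 with Start1 → ε | Start.
Start has alternatives sharing prefix 'c': factor to Start → c Start2 with Start2 → ε | X.
Z has alternatives sharing prefix 'b': factor to Z → b Z1 with Z1 → ε | X | Z.

Start → d b | b Start1 | c Start2; X → d b | Z d Z; Z → d | c Z | b Z1; Start1 → ε | Start; Start2 → ε | X; Z1 → ε | X | Z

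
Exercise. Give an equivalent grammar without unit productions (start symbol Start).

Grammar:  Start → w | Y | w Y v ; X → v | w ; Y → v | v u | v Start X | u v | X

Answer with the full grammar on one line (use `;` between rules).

Unit pairs: Start ⇒* {X, Y}; Y ⇒* {X}.
For every A with A ⇒* B via unit rules, add B's non-unit alternatives to A; then delete every rule of the form X → Y.

Start → w | w Y v | v | v u | v Start X | u v; X → v | w; Y → v | w | v u | v Start X | u v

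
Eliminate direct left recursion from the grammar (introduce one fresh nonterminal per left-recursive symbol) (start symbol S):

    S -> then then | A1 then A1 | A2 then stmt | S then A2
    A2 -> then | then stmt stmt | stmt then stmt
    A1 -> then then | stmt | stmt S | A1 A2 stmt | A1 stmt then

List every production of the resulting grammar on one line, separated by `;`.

Left recursion appears on S, A1.
For S: α = {then A2}, β = {then then, A1 then A1, A2 then stmt}. Rewrite as S → β S' and S' → α S' | ε.
For A1: α = {A2 stmt, stmt then}, β = {then then, stmt, stmt S}. Rewrite as A1 → β A1' and A1' → α A1' | ε.

S -> then then S' | A1 then A1 S' | A2 then stmt S'; A2 -> then | then stmt stmt | stmt then stmt; A1 -> then then A1' | stmt A1' | stmt S A1'; S' -> then A2 S' | eps; A1' -> A2 stmt A1' | stmt then A1' | eps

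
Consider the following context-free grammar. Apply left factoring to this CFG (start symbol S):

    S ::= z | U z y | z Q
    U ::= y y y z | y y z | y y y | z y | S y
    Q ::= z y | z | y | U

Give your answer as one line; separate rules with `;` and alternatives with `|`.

S ::= U z y | z S'; U ::= z y | S y | y y U'; Q ::= y | U | z Q'; S' ::= epsilon | Q; U' ::= z | y U''; Q' ::= y | epsilon; U'' ::= z | epsilon

S has alternatives sharing prefix 'z': factor to S → z S' with S' → ε | Q.
U has alternatives sharing prefix 'y y': factor to U → y y U' with U' → y z | z | y.
Q has alternatives sharing prefix 'z': factor to Q → z Q' with Q' → y | ε.
U' has alternatives sharing prefix 'y': factor to U' → y U'' with U'' → z | ε.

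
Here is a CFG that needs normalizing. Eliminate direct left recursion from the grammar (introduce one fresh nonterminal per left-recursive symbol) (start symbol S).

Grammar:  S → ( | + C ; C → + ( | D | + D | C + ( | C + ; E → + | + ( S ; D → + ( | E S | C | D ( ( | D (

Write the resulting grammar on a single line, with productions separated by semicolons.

Left recursion appears on C, D.
For C: α = {+ (, +}, β = {+ (, D, + D}. Rewrite as C → β C' and C' → α C' | ε.
For D: α = {( (, (}, β = {+ (, E S, C}. Rewrite as D → β D' and D' → α D' | ε.

S → ( | + C; C → + ( C' | D C' | + D C'; E → + | + ( S; D → + ( D' | E S D' | C D'; C' → + ( C' | + C' | ε; D' → ( ( D' | ( D' | ε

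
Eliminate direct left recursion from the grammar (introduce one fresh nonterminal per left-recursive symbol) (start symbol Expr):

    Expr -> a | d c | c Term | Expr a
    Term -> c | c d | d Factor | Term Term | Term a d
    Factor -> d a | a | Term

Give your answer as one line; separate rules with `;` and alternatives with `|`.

Directly left-recursive nonterminals: Expr, Term.
For Expr: α = {a}, β = {a, d c, c Term}. Rewrite as Expr → β Expr1 and Expr1 → α Expr1 | ε.
For Term: α = {Term, a d}, β = {c, c d, d Factor}. Rewrite as Term → β Term1 and Term1 → α Term1 | ε.

Expr -> a Expr1 | d c Expr1 | c Term Expr1; Term -> c Term1 | c d Term1 | d Factor Term1; Factor -> d a | a | Term; Expr1 -> a Expr1 | ε; Term1 -> Term Term1 | a d Term1 | ε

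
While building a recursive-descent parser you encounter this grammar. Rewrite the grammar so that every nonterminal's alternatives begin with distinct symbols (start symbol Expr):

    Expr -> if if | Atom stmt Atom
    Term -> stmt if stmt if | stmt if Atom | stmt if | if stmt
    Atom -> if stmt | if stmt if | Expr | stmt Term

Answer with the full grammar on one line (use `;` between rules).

Term has alternatives sharing prefix 'stmt if': factor to Term → stmt if Term1 with Term1 → stmt if | Atom | ε.
Atom has alternatives sharing prefix 'if stmt': factor to Atom → if stmt Atom1 with Atom1 → ε | if.

Expr -> if if | Atom stmt Atom; Term -> if stmt | stmt if Term1; Atom -> Expr | stmt Term | if stmt Atom1; Term1 -> stmt if | Atom | ε; Atom1 -> ε | if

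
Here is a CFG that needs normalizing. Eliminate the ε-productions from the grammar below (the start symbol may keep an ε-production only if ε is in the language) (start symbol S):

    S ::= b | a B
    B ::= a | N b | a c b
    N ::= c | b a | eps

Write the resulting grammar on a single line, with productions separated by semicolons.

S ::= b | a B; B ::= a | N b | b | a c b; N ::= c | b a

Nullable nonterminals: {N}.
ε ∉ L(G), so no ε-production is kept.
For each production, add variants omitting each subset of nullable occurrences: B → N b gives N b | b.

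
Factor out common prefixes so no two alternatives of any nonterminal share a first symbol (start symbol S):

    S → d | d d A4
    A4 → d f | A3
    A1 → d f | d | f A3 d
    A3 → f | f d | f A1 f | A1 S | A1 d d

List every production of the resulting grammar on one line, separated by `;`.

S → d S'; A4 → d f | A3; A1 → f A3 d | d A1'; A3 → f A3' | A1 A3''; S' → ε | d A4; A1' → f | ε; A3' → ε | d | A1 f; A3'' → S | d d

S has alternatives sharing prefix 'd': factor to S → d S' with S' → ε | d A4.
A1 has alternatives sharing prefix 'd': factor to A1 → d A1' with A1' → f | ε.
A3 has alternatives sharing prefix 'f': factor to A3 → f A3' with A3' → ε | d | A1 f.
A3 has alternatives sharing prefix 'A1': factor to A3 → A1 A3'' with A3'' → S | d d.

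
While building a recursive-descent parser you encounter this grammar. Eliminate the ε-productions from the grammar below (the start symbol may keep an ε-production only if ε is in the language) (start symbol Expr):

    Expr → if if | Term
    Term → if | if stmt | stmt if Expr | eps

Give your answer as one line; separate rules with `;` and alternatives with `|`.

Expr → if if | Term | ε; Term → if | if stmt | stmt if Expr | stmt if

The nullable symbols are {Expr, Term}.
ε ∈ L(G) since Expr is nullable, so keep Expr → ε.
Expand every rule over subsets of its nullable positions: Term → stmt if Expr gives stmt if Expr | stmt if.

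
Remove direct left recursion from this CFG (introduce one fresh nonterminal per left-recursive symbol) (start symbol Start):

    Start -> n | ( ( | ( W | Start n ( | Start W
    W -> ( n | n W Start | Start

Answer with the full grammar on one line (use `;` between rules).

Start is directly left-recursive.
For Start: α = {n (, W}, β = {n, ( (, ( W}. Rewrite as Start → β Start1 and Start1 → α Start1 | ε.

Start -> n Start1 | ( ( Start1 | ( W Start1; W -> ( n | n W Start | Start; Start1 -> n ( Start1 | W Start1 | ε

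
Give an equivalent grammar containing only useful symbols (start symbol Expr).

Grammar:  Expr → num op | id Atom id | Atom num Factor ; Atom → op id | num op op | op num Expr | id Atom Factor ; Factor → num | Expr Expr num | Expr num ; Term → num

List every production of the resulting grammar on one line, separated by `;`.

Expr → num op | id Atom id | Atom num Factor; Atom → op id | num op op | op num Expr | id Atom Factor; Factor → num | Expr Expr num | Expr num

Generating nonterminals: {Atom, Expr, Factor, Term}.
Reachable from Expr after that: {Atom, Expr, Factor}.
Removed useless symbols: {Term} and every production mentioning them.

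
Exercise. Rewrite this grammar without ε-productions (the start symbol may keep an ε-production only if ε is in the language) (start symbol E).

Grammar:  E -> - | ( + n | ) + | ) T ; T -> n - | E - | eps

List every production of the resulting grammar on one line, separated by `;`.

E -> - | ( + n | ) + | ) T | ); T -> n - | E -

Nullable set = {T}.
ε ∉ L(G), so no ε-production is kept.
For each production, add variants omitting each subset of nullable occurrences: E → ) T gives ) T | ).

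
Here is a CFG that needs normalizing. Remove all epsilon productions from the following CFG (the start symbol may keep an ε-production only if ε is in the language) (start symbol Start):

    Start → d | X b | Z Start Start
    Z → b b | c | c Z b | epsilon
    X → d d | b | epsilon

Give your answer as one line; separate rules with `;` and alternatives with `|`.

Nullable set = {X, Z}.
ε ∉ L(G), so no ε-production is kept.
Add the nullable-subset variants: Start → X b gives X b | b. Start → Z Start Start gives Z Start Start | Start Start. Z → c Z b gives c Z b | c b.

Start → d | X b | b | Z Start Start | Start Start; Z → b b | c | c Z b | c b; X → d d | b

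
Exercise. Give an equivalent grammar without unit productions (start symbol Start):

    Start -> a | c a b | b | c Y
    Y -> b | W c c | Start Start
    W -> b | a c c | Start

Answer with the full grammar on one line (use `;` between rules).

Start -> a | c a b | b | c Y; Y -> b | W c c | Start Start; W -> a | c a b | b | c Y | a c c

Unit pairs: W ⇒* {Start}.
For every A with A ⇒* B via unit rules, add B's non-unit alternatives to A; then delete every rule of the form X → Y.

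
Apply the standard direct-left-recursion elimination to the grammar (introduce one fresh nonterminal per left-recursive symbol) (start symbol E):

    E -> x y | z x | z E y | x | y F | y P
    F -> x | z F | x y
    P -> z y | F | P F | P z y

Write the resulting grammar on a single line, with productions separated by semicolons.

Left recursion appears on P.
For P: α = {F, z y}, β = {z y, F}. Rewrite as P → β P' and P' → α P' | ε.

E -> x y | z x | z E y | x | y F | y P; F -> x | z F | x y; P -> z y P' | F P'; P' -> F P' | z y P' | ε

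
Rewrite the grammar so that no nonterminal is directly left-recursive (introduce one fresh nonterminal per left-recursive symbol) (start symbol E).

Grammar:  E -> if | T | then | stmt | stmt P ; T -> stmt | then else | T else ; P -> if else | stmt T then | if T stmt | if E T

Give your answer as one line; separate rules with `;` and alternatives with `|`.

E -> if | T | then | stmt | stmt P; T -> stmt T' | then else T'; P -> if else | stmt T then | if T stmt | if E T; T' -> else T' | ε

Left recursion appears on T.
For T: α = {else}, β = {stmt, then else}. Rewrite as T → β T' and T' → α T' | ε.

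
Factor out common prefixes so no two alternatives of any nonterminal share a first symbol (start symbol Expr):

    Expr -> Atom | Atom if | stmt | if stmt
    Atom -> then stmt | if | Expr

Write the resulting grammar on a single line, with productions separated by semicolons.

Expr has alternatives sharing prefix 'Atom': factor to Expr → Atom Expr1 with Expr1 → ε | if.

Expr -> stmt | if stmt | Atom Expr1; Atom -> then stmt | if | Expr; Expr1 -> ε | if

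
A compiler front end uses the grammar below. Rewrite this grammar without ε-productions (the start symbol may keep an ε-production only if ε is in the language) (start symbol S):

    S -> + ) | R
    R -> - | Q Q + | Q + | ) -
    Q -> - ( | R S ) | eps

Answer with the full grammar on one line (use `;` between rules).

Nullable nonterminals: {Q}.
ε ∉ L(G), so no ε-production is kept.
Expand every rule over subsets of its nullable positions: R → Q Q + gives Q Q + | Q + | +.

S -> + ) | R; R -> - | Q Q + | Q + | + | ) -; Q -> - ( | R S )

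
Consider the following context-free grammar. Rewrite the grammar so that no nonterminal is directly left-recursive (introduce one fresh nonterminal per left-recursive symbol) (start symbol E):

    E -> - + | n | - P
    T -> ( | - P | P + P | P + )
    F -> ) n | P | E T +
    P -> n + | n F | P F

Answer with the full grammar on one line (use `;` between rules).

E -> - + | n | - P; T -> ( | - P | P + P | P + ); F -> ) n | P | E T +; P -> n + P' | n F P'; P' -> F P' | ε

Left recursion appears on P.
For P: α = {F}, β = {n +, n F}. Rewrite as P → β P' and P' → α P' | ε.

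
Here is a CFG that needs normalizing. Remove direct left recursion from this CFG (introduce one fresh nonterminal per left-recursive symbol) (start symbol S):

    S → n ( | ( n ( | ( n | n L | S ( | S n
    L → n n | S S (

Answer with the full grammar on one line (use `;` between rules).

Directly left-recursive nonterminal: S.
For S: α = {(, n}, β = {n (, ( n (, ( n, n L}. Rewrite as S → β S' and S' → α S' | ε.

S → n ( S' | ( n ( S' | ( n S' | n L S'; L → n n | S S (; S' → ( S' | n S' | ε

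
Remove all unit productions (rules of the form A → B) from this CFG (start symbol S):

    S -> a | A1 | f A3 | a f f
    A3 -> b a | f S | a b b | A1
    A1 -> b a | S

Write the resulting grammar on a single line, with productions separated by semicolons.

Unit pairs: A1 ⇒* {S}; A3 ⇒* {A1, S}; S ⇒* {A1}.
For every A with A ⇒* B via unit rules, add B's non-unit alternatives to A; then delete every rule of the form X → Y.

S -> b a | a | f A3 | a f f; A3 -> b a | a | f A3 | a f f | f S | a b b; A1 -> b a | a | f A3 | a f f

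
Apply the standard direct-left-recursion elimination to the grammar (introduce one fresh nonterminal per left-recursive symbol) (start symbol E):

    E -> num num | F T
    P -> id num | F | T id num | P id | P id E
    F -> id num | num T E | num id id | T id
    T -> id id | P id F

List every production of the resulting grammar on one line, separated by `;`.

E -> num num | F T; P -> id num P' | F P' | T id num P'; F -> id num | num T E | num id id | T id; T -> id id | P id F; P' -> id P' | id E P' | epsilon

Directly left-recursive nonterminal: P.
For P: α = {id, id E}, β = {id num, F, T id num}. Rewrite as P → β P' and P' → α P' | ε.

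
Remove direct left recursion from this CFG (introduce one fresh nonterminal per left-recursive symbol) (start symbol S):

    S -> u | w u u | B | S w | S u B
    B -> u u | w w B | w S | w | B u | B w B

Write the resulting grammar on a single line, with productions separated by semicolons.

S -> u S' | w u u S' | B S'; B -> u u B' | w w B B' | w S B' | w B'; S' -> w S' | u B S' | ε; B' -> u B' | w B B' | ε

S, B are directly left-recursive.
For S: α = {w, u B}, β = {u, w u u, B}. Rewrite as S → β S' and S' → α S' | ε.
For B: α = {u, w B}, β = {u u, w w B, w S, w}. Rewrite as B → β B' and B' → α B' | ε.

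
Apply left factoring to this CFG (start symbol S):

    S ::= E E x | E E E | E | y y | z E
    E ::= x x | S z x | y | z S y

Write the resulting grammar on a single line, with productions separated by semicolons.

S has alternatives sharing prefix 'E': factor to S → E S' with S' → E x | E E | ε.
S' has alternatives sharing prefix 'E': factor to S' → E S'' with S'' → x | E.

S ::= y y | z E | E S'; E ::= x x | S z x | y | z S y; S' ::= ε | E S''; S'' ::= x | E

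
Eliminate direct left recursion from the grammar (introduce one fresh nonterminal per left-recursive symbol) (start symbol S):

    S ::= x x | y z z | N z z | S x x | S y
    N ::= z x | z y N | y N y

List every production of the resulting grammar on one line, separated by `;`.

S is directly left-recursive.
For S: α = {x x, y}, β = {x x, y z z, N z z}. Rewrite as S → β S' and S' → α S' | ε.

S ::= x x S' | y z z S' | N z z S'; N ::= z x | z y N | y N y; S' ::= x x S' | y S' | ε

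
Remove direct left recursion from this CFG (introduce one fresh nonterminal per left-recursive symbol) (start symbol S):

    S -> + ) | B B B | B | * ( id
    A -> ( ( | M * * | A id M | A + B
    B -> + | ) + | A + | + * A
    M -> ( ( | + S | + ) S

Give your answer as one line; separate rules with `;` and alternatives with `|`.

Directly left-recursive nonterminal: A.
For A: α = {id M, + B}, β = {( (, M * *}. Rewrite as A → β A' and A' → α A' | ε.

S -> + ) | B B B | B | * ( id; A -> ( ( A' | M * * A'; B -> + | ) + | A + | + * A; M -> ( ( | + S | + ) S; A' -> id M A' | + B A' | epsilon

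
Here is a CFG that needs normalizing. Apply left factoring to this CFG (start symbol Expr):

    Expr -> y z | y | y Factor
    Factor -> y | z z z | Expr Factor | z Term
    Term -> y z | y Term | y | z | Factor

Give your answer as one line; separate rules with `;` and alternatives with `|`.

Expr -> y Expr1; Factor -> y | Expr Factor | z Factor1; Term -> z | Factor | y Term1; Expr1 -> z | ε | Factor; Factor1 -> z z | Term; Term1 -> z | Term | ε

Expr has alternatives sharing prefix 'y': factor to Expr → y Expr1 with Expr1 → z | ε | Factor.
Factor has alternatives sharing prefix 'z': factor to Factor → z Factor1 with Factor1 → z z | Term.
Term has alternatives sharing prefix 'y': factor to Term → y Term1 with Term1 → z | Term | ε.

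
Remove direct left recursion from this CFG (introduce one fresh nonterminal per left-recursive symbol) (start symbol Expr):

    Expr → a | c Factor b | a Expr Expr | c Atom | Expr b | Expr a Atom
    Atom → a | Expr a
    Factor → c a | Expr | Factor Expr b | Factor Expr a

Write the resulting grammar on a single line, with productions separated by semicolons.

Expr, Factor are directly left-recursive.
For Expr: α = {b, a Atom}, β = {a, c Factor b, a Expr Expr, c Atom}. Rewrite as Expr → β Expr1 and Expr1 → α Expr1 | ε.
For Factor: α = {Expr b, Expr a}, β = {c a, Expr}. Rewrite as Factor → β Factor1 and Factor1 → α Factor1 | ε.

Expr → a Expr1 | c Factor b Expr1 | a Expr Expr Expr1 | c Atom Expr1; Atom → a | Expr a; Factor → c a Factor1 | Expr Factor1; Expr1 → b Expr1 | a Atom Expr1 | epsilon; Factor1 → Expr b Factor1 | Expr a Factor1 | epsilon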